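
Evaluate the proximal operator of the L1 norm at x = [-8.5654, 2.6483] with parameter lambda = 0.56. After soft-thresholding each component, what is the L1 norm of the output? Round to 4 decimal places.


Soft-thresholding with lambda = 0.56:
prox(-8.5654) = sign(-8.5654)*max(|-8.5654| - 0.56, 0) = -8.0054
prox(2.6483) = sign(2.6483)*max(|2.6483| - 0.56, 0) = 2.0883
prox(x) = [-8.0054, 2.0883]
||prox(x)||_1 = 8.0054 + 2.0883 = 10.0937


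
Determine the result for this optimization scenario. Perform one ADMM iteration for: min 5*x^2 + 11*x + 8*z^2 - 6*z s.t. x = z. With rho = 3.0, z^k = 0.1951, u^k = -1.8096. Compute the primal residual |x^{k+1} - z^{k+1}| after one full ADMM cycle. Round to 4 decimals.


ADMM iteration with rho = 3.0, z^k = 0.1951, u^k = -1.8096
Step 1: x-update.
Minimize 5*x^2 + 11*x + (3.0/2)*(x - 0.1951 - 1.8096)^2
FOC: (2*5 + 3.0)*x = -11 + 3.0*(0.1951 + 1.8096)
x^{k+1} = -0.3835
Step 2: z-update.
Minimize 8*z^2 - 6*z + (3.0/2)*(-0.3835 - z - 1.8096)^2
FOC: (2*8 + 3.0)*z = 6 + 3.0*(-0.3835 - 1.8096)
z^{k+1} = -0.0305
Step 3: u-update.
u^{k+1} = -1.8096 - 0.3835 + 0.0305 = -2.1626
Step 4: Primal residual = |-0.3835 + 0.0305| = 0.353


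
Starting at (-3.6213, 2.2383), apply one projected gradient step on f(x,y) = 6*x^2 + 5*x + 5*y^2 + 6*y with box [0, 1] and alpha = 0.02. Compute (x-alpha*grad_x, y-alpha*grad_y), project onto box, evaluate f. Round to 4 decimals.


Step 1: Compute gradient at (-3.6213, 2.2383).
grad_x = 2*6*-3.6213 + 5 = -38.4556
grad_y = 2*5*2.2383 + 6 = 28.383
Step 2: Gradient step.
x_raw = -3.6213 - 0.02*-38.4556 = -2.8522
y_raw = 2.2383 - 0.02*28.383 = 1.6706
Step 3: Project onto [0, 1].
x_proj = clip(-2.8522) = 0.0
y_proj = clip(1.6706) = 1.0
Step 4: Evaluate f.
f(0.0, 1.0) = 11.0


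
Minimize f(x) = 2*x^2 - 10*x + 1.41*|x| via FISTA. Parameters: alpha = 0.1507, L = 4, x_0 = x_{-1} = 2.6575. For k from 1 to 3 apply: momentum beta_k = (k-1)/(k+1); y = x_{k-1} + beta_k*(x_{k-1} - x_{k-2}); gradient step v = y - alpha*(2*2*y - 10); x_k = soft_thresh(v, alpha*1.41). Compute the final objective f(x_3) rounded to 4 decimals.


FISTA on f(x) = 2*x^2 - 10*x + 1.41*|x|
L = 4, alpha = 0.1507
Iteration 1: beta = 0.0, y = 2.6575 + 0.0*(2.6575 - 2.6575) = 2.6575
  grad(y) = 0.63, v = y - alpha*grad = 2.5626
  prox(v) = soft_thresh(2.5626, 0.2125) = 2.3501
Iteration 2: beta = 0.3333, y = 2.3501 + 0.3333*(2.3501 - 2.6575) = 2.2476
  grad(y) = -1.0096, v = y - alpha*grad = 2.3997
  prox(v) = soft_thresh(2.3997, 0.2125) = 2.1873
Iteration 3: beta = 0.5, y = 2.1873 + 0.5*(2.1873 - 2.3501) = 2.1059
  grad(y) = -1.5766, v = y - alpha*grad = 2.3434
  prox(v) = soft_thresh(2.3434, 0.2125) = 2.131
f(x_3) = 2*2.131^2 - 10*2.131 + 1.41*|2.131| = -9.223


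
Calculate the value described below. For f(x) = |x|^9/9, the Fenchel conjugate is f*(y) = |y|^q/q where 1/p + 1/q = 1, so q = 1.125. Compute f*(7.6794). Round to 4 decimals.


The conjugate exponent q satisfies 1/p + 1/q = 1.
p = 9, so q = 9/(9 - 1) = 1.125
|y|^q = 7.6794^1.125 = 9.9082
f*(7.6794) = 9.9082 / 1.125 = 8.8073


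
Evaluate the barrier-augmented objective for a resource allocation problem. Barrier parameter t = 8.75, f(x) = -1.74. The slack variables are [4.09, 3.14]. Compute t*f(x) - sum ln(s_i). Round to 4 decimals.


Step 1: Compute log-barrier.
ln values: [1.4085, 1.1442]
phi = -(1.4085 + 1.1442) = -2.5528
Step 2: Compute augmented objective.
t*f(x) = 8.75*-1.74 = -15.225
Total = -15.225 - 2.5528 = -17.7778


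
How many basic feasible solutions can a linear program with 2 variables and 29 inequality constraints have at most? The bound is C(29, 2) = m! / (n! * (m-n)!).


Each vertex corresponds to some choice of n active constraints out of m, so the number of vertices is at most C(m, n) = m! / (n!(m-n)!).
m = 29, n = 2
Numerator: 29 * 28
Denominator: 2! = 2
C(29, 2) = 406


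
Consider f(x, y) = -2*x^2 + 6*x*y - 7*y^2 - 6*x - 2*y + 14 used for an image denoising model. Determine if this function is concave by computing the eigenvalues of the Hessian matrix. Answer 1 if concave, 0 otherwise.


The Hessian of f(x,y) = -2*x^2 + 6*x*y - 7*y^2 - 6*x - 2*y + 14 is:
H = [[-4, 6], [6, -14]]
Trace = -4 - 14 = -18
Determinant = -4*-14 - (6)^2 = 20
Discriminant = (-18)^2 - 4*20 = 244.0
Eigenvalues: lambda_1 = -16.8102, lambda_2 = -1.1898
The function is concave.

1


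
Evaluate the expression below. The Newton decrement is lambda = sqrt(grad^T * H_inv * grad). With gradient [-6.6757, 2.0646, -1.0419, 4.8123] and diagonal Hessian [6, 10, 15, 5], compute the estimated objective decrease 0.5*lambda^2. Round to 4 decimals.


Step 1: H is diagonal, so H^(-1) * g = [-1.1126, 0.2065, -0.0695, 0.9625].
Step 2: g^T H^(-1) g = sum_i g_i^2 / H_ii
  = (-6.6757)^2/6 + (2.0646)^2/10 + (-1.0419)^2/15 + (4.8123)^2/5
  = 7.4275 + 0.4263 + 0.0724 + 4.6316 = 12.5578
Step 3: Objective decrease = 0.5 * g^T H^(-1) g = 6.2789


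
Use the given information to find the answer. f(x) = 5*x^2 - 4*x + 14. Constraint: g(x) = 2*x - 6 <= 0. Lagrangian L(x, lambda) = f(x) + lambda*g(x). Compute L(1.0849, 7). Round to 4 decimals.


Step 1: Evaluate f(x).
f(1.0849) = 5*1.0849^2 - 4*1.0849 + 14 = 15.5454
Step 2: Evaluate g(x).
g(1.0849) = 2*1.0849 - 6 = -3.8302
Step 3: Compute Lagrangian.
L = 15.5454 + 7*-3.8302 = -11.266


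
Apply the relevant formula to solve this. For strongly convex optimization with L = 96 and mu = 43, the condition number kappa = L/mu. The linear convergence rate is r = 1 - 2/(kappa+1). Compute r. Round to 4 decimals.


Step 1: Compute the condition number.
kappa = L/mu = 96/43 = 2.2326
Step 2: Compute the convergence rate.
r = 1 - 2/(kappa + 1) = 1 - 2*mu/(L + mu) = (L - mu)/(L + mu) = 53/139 = 0.3813


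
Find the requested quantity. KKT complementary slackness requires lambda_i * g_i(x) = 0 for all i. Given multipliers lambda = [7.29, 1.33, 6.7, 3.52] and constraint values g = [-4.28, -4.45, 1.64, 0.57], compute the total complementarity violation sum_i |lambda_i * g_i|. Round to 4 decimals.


KKT complementary slackness check:
lambda_1 * g_1 = 7.29 * -4.28 = -31.2012
lambda_2 * g_2 = 1.33 * -4.45 = -5.9185
lambda_3 * g_3 = 6.7 * 1.64 = 10.988
lambda_4 * g_4 = 3.52 * 0.57 = 2.0064
Total violation = 31.2012 + 5.9185 + 10.988 + 2.0064 = 50.1141


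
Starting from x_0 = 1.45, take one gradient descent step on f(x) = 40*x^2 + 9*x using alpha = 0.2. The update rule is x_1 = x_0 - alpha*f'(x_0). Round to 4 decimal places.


We compute the gradient at x_0 and apply the update.
f'(x) = 80*x + 9
f'(1.45) = 80*1.45 + 9 = 125.0
x_1 = 1.45 - 0.2*125.0 = -23.55


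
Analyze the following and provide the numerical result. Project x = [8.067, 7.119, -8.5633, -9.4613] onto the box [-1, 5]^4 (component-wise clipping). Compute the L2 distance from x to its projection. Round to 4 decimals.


Project each component onto [-1, 5].
clip(8.067) = 5.0, clip(7.119) = 5.0, clip(-8.5633) = -1.0, clip(-9.4613) = -1.0
Projection = [5.0, 5.0, -1.0, -1.0]
Squared diffs: [9.4065, 4.4902, 57.2035, 71.5936]
Distance = sqrt(142.6938) = 11.9454


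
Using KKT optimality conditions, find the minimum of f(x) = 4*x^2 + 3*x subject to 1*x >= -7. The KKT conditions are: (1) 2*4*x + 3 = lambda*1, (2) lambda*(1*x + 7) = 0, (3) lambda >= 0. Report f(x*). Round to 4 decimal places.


Step 1: Try lambda = 0 (constraint inactive).
Stationarity: 2*4*x + 3 = 0
x* = -3/(2*4) = -0.375
Check constraint: 1*-0.375 = -0.375 >= -7 -- satisfied.
Step 2: Compute optimal value.
f(x*) = 4*(-0.375)^2 + 3*(-0.375) = -0.5625


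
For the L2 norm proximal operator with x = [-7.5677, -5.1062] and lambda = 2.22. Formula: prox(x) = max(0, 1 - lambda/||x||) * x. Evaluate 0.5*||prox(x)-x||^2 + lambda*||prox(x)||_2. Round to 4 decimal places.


Step 1: Compute ||x||.
||x|| = 9.1293
Step 2: Compute scaling factor.
scale = max(0, 1 - 2.22/9.1293) = 0.7568
Step 3: prox(x) = [-5.7274, -3.8645]
||prox(x)|| = 6.9093
Step 4: Proximal objective.
0.5*||prox-x||^2 = 2.4642
lambda*||prox|| = 15.3386
Total = 17.8028


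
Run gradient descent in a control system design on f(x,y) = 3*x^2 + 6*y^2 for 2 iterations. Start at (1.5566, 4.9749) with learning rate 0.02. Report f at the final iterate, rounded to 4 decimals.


Gradient descent on f(x,y) = 3*x^2 + 6*y^2.
Starting point: (1.5566, 4.9749), alpha = 0.02
Step 1: grad_x = 2*3*1.5566 = 9.3396, grad_y = 2*6*4.9749 = 59.6988
  x_1 = 1.5566 - 0.02*9.3396 = 1.3698
  y_1 = 4.9749 - 0.02*59.6988 = 3.7809
Step 2: grad_x = 2*3*1.3698 = 8.2188, grad_y = 2*6*3.7809 = 45.3711
  x_2 = 1.3698 - 0.02*8.2188 = 1.2054
  y_2 = 3.7809 - 0.02*45.3711 = 2.8735
f(1.2054, 2.8735) = 3*1.2054^2 + 6*2.8735^2 = 53.9013


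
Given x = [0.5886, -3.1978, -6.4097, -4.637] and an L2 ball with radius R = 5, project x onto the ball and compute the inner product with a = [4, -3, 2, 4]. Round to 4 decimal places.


Step 1: Compute ||x|| (intermediates to 6 decimals).
||x|| = sqrt(0.5886^2 + (-3.1978)^2 + (-6.4097)^2 + (-4.637)^2) = 8.553268
Step 2: Project.
Since ||x|| > R, scale = R/||x|| = 5/8.553268 = 0.584572, proj(x) = scale * x
proj(x) = [0.344079, -1.869344, -3.746931, -2.71066]
Step 3: Dot product.
a^T * proj(x) = 4*0.344079 - 3*(-1.869344) + 2*(-3.746931) + 4*(-2.71066) = -11.3522


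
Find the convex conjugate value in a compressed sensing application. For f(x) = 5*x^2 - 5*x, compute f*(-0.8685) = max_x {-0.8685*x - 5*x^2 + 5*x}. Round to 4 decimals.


f*(y) = sup_x {y*x - a*x^2 - b*x} = sup_x {(y-b)*x - a*x^2}
FOC: (y - b) - 2a*x = 0 => x* = (y - b)/(2a)
x* = (-0.8685 + 5)/(2*5) = 0.4132
f*(-0.8685) = (y-b)^2/(4a) = (-0.8685 + 5)^2/(4*5)
= 17.0693/20 = 0.8535


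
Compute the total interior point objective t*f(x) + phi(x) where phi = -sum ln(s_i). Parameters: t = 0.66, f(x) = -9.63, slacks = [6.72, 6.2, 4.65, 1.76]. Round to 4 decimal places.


Step 1: Compute log-barrier.
ln values: [1.9051, 1.8245, 1.5369, 0.5653]
phi = -(1.9051 + 1.8245 + 1.5369 + 0.5653) = -5.8318
Step 2: Compute augmented objective.
t*f(x) = 0.66*-9.63 = -6.3558
Total = -6.3558 - 5.8318 = -12.1876


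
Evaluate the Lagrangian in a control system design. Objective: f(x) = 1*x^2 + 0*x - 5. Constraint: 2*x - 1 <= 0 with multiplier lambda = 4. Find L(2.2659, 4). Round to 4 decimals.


Step 1: Evaluate f(x).
f(2.2659) = 1*2.2659^2 + 0*2.2659 - 5 = 0.1343
Step 2: Evaluate g(x).
g(2.2659) = 2*2.2659 - 1 = 3.5318
Step 3: Compute Lagrangian.
L = 0.1343 + 4*3.5318 = 14.2615


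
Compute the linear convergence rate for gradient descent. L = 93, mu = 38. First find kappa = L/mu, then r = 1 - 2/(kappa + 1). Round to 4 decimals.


Step 1: Compute the condition number.
kappa = L/mu = 93/38 = 2.4474
Step 2: Compute the convergence rate.
r = 1 - 2/(kappa + 1) = 1 - 2*mu/(L + mu) = (L - mu)/(L + mu) = 55/131 = 0.4198


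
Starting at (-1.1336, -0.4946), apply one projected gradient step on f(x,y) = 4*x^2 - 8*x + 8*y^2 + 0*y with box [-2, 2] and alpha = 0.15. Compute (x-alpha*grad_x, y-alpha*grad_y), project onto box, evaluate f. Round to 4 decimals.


Step 1: Compute gradient at (-1.1336, -0.4946).
grad_x = 2*4*-1.1336 - 8 = -17.0688
grad_y = 2*8*-0.4946 + 0 = -7.9136
Step 2: Gradient step.
x_raw = -1.1336 - 0.15*-17.0688 = 1.4267
y_raw = -0.4946 - 0.15*-7.9136 = 0.6924
Step 3: Project onto [-2, 2].
x_proj = clip(1.4267) = 1.4267
y_proj = clip(0.6924) = 0.6924
Step 4: Evaluate f.
f(1.4267, 0.6924) = 0.5641


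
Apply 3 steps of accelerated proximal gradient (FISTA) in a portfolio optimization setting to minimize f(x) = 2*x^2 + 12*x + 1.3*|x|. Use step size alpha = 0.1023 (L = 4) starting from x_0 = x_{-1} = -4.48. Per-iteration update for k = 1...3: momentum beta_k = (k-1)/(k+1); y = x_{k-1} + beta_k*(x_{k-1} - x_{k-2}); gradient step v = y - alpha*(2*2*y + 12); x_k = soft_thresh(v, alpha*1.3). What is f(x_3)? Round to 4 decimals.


FISTA on f(x) = 2*x^2 + 12*x + 1.3*|x|
L = 4, alpha = 0.1023
Iteration 1: beta = 0.0, y = -4.48 + 0.0*(-4.48 + 4.48) = -4.48
  grad(y) = -5.92, v = y - alpha*grad = -3.8744
  prox(v) = soft_thresh(-3.8744, 0.133) = -3.7414
Iteration 2: beta = 0.3333, y = -3.7414 + 0.3333*(-3.7414 + 4.48) = -3.4952
  grad(y) = -1.9808, v = y - alpha*grad = -3.2926
  prox(v) = soft_thresh(-3.2926, 0.133) = -3.1596
Iteration 3: beta = 0.5, y = -3.1596 + 0.5*(-3.1596 + 3.7414) = -2.8687
  grad(y) = 0.5254, v = y - alpha*grad = -2.9224
  prox(v) = soft_thresh(-2.9224, 0.133) = -2.7894
f(x_3) = 2*(-2.7894)^2 + 12*(-2.7894) + 1.3*|-2.7894| = -14.2851


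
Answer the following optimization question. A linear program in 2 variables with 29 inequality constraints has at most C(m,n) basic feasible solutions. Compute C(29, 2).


Each vertex corresponds to some choice of n active constraints out of m, so the number of vertices is at most C(m, n) = m! / (n!(m-n)!).
m = 29, n = 2
Numerator: 29 * 28
Denominator: 2! = 2
C(29, 2) = 406


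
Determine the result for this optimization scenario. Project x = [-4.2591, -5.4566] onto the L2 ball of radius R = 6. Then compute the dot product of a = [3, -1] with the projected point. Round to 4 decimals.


Step 1: Compute ||x|| (intermediates to 6 decimals).
||x|| = sqrt((-4.2591)^2 + (-5.4566)^2) = 6.922024
Step 2: Project.
Since ||x|| > R, scale = R/||x|| = 6/6.922024 = 0.866798, proj(x) = scale * x
proj(x) = [-3.691779, -4.72977]
Step 3: Dot product.
a^T * proj(x) = 3*(-3.691779) - 1*(-4.72977) = -6.3456


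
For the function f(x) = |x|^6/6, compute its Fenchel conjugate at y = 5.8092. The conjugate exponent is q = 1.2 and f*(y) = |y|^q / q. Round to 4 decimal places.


The conjugate exponent q satisfies 1/p + 1/q = 1.
p = 6, so q = 6/(6 - 1) = 1.2
|y|^q = 5.8092^1.2 = 8.2592
f*(5.8092) = 8.2592 / 1.2 = 6.8827


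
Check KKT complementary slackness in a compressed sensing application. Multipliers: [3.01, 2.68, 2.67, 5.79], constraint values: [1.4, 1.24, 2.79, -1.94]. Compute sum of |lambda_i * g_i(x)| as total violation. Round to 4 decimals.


KKT complementary slackness check:
lambda_1 * g_1 = 3.01 * 1.4 = 4.214
lambda_2 * g_2 = 2.68 * 1.24 = 3.3232
lambda_3 * g_3 = 2.67 * 2.79 = 7.4493
lambda_4 * g_4 = 5.79 * -1.94 = -11.2326
Total violation = 4.214 + 3.3232 + 7.4493 + 11.2326 = 26.2191


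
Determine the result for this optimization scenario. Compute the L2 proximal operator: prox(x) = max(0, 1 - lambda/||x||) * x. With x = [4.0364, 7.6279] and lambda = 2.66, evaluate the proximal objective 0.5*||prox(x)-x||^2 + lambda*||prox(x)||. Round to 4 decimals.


Step 1: Compute ||x||.
||x|| = 8.63
Step 2: Compute scaling factor.
scale = max(0, 1 - 2.66/8.63) = 0.6918
Step 3: prox(x) = [2.7923, 5.2768]
||prox(x)|| = 5.97
Step 4: Proximal objective.
0.5*||prox-x||^2 = 3.5378
lambda*||prox|| = 15.8802
Total = 19.4181


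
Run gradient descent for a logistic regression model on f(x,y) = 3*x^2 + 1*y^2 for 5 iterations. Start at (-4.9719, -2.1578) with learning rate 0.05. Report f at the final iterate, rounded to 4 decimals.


Gradient descent on f(x,y) = 3*x^2 + 1*y^2.
Starting point: (-4.9719, -2.1578), alpha = 0.05
Step 1: grad_x = 2*3*-4.9719 = -29.8314, grad_y = 2*1*-2.1578 = -4.3156
  x_1 = -4.9719 - 0.05*-29.8314 = -3.4803
  y_1 = -2.1578 - 0.05*-4.3156 = -1.942
Step 2: grad_x = 2*3*-3.4803 = -20.882, grad_y = 2*1*-1.942 = -3.884
  x_2 = -3.4803 - 0.05*-20.882 = -2.4362
  y_2 = -1.942 - 0.05*-3.884 = -1.7478
Step 3: grad_x = 2*3*-2.4362 = -14.6174, grad_y = 2*1*-1.7478 = -3.4956
  x_3 = -2.4362 - 0.05*-14.6174 = -1.7054
  y_3 = -1.7478 - 0.05*-3.4956 = -1.573
Step 4: grad_x = 2*3*-1.7054 = -10.2322, grad_y = 2*1*-1.573 = -3.1461
  x_4 = -1.7054 - 0.05*-10.2322 = -1.1938
  y_4 = -1.573 - 0.05*-3.1461 = -1.4157
Step 5: grad_x = 2*3*-1.1938 = -7.1625, grad_y = 2*1*-1.4157 = -2.8315
  x_5 = -1.1938 - 0.05*-7.1625 = -0.8356
  y_5 = -1.4157 - 0.05*-2.8315 = -1.2742
f(-0.8356, -1.2742) = 3*(-0.8356)^2 + 1*(-1.2742)^2 = 3.7183


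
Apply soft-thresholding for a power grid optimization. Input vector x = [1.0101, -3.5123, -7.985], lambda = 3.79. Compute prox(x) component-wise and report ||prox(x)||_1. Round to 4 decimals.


Soft-thresholding with lambda = 3.79:
prox(1.0101) = sign(1.0101)*max(|1.0101| - 3.79, 0) = 0.0
prox(-3.5123) = sign(-3.5123)*max(|-3.5123| - 3.79, 0) = 0.0
prox(-7.985) = sign(-7.985)*max(|-7.985| - 3.79, 0) = -4.195
prox(x) = [0.0, 0.0, -4.195]
||prox(x)||_1 = 0.0 + 0.0 + 4.195 = 4.195


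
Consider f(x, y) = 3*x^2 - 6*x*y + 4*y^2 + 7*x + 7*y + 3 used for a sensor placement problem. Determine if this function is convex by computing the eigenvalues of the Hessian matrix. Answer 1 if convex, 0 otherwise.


The Hessian of f(x,y) = 3*x^2 - 6*x*y + 4*y^2 + 7*x + 7*y + 3 is:
H = [[6, -6], [-6, 8]]
Trace = 6 + 8 = 14
Determinant = 6*8 - (-6)^2 = 12
Discriminant = (14)^2 - 4*12 = 148.0
Eigenvalues: lambda_1 = 0.9172, lambda_2 = 13.0828
The function is convex.

1


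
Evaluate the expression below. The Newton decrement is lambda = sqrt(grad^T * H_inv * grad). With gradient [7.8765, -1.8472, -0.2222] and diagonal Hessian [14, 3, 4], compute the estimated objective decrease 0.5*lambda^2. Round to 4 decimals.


Step 1: H is diagonal, so H^(-1) * g = [0.5626, -0.6157, -0.0556].
Step 2: g^T H^(-1) g = sum_i g_i^2 / H_ii
  = (7.8765)^2/14 + (-1.8472)^2/3 + (-0.2222)^2/4
  = 4.4314 + 1.1374 + 0.0123 = 5.5811
Step 3: Objective decrease = 0.5 * g^T H^(-1) g = 2.7906


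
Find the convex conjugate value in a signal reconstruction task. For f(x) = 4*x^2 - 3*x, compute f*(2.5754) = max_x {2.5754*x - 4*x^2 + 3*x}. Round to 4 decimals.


f*(y) = sup_x {y*x - a*x^2 - b*x} = sup_x {(y-b)*x - a*x^2}
FOC: (y - b) - 2a*x = 0 => x* = (y - b)/(2a)
x* = (2.5754 + 3)/(2*4) = 0.6969
f*(2.5754) = (y-b)^2/(4a) = (2.5754 + 3)^2/(4*4)
= 31.0851/16 = 1.9428


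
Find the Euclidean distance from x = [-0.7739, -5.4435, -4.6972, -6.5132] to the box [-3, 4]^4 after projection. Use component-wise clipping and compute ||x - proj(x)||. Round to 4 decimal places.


Project each component onto [-3, 4].
clip(-0.7739) = -0.7739, clip(-5.4435) = -3.0, clip(-4.6972) = -3.0, clip(-6.5132) = -3.0
Projection = [-0.7739, -3.0, -3.0, -3.0]
Squared diffs: [0.0, 5.9707, 2.8805, 12.3426]
Distance = sqrt(21.1938) = 4.6037


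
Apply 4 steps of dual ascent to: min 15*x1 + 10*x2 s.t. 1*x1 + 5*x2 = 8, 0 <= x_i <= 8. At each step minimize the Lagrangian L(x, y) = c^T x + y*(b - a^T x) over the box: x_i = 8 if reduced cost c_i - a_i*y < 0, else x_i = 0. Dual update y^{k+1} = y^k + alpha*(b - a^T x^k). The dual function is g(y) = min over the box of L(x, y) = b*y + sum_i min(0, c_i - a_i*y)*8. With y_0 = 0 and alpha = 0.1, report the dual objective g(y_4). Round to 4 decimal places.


Dual ascent for LP: min 15*x1 + 10*x2, 1*x1 + 5*x2 = 8, 0 <= x_i <= 8
Step 1: y^k = 0.0, reduced costs: (15.0, 10.0)
  x^k = (0.0, 0.0), subgradient = b - a^T x = 8.0
  y^{k+1} = 0.0 + 0.1*8.0 = 0.8
Step 2: y^k = 0.8, reduced costs: (14.2, 6.0)
  x^k = (0.0, 0.0), subgradient = b - a^T x = 8.0
  y^{k+1} = 0.8 + 0.1*8.0 = 1.6
Step 3: y^k = 1.6, reduced costs: (13.4, 2.0)
  x^k = (0.0, 0.0), subgradient = b - a^T x = 8.0
  y^{k+1} = 1.6 + 0.1*8.0 = 2.4
Step 4: y^k = 2.4, reduced costs: (12.6, -2.0)
  x^k = (0.0, 8.0), subgradient = b - a^T x = -32.0
  y^{k+1} = 2.4 + 0.1*-32.0 = -0.8
Dual objective at y_4 = -0.8: reduced costs (15.8, 14.0), box minimizer x = (0.0, 0.0)
g(y_4) = b*y + (c1 - a1*y)*x1 + (c2 - a2*y)*x2 = 8*(-0.8) + 15.8*0.0 + 14.0*0.0 = -6.4 + 0.0 + 0.0 = -6.4


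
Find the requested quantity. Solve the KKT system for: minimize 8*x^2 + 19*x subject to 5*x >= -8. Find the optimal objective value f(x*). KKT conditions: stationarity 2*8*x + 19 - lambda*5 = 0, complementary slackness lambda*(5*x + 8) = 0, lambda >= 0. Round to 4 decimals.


Step 1: Try lambda = 0 (constraint inactive).
Stationarity: 2*8*x + 19 = 0
x* = -19/(2*8) = -1.1875
Check constraint: 5*-1.1875 = -5.9375 >= -8 -- satisfied.
Step 2: Compute optimal value.
f(x*) = 8*(-1.1875)^2 + 19*(-1.1875) = -11.2813


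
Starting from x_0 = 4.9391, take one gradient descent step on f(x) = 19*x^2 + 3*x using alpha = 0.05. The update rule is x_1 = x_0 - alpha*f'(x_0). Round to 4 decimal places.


We compute the gradient at x_0 and apply the update.
f'(x) = 38*x + 3
f'(4.9391) = 38*4.9391 + 3 = 190.6858
x_1 = 4.9391 - 0.05*190.6858 = -4.5952


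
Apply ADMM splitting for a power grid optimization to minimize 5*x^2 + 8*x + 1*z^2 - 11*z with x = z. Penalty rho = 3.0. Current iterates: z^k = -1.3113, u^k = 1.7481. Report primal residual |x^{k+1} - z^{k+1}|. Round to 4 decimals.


ADMM iteration with rho = 3.0, z^k = -1.3113, u^k = 1.7481
Step 1: x-update.
Minimize 5*x^2 + 8*x + (3.0/2)*(x + 1.3113 + 1.7481)^2
FOC: (2*5 + 3.0)*x = -8 + 3.0*(-1.3113 - 1.7481)
x^{k+1} = -1.3214
Step 2: z-update.
Minimize 1*z^2 - 11*z + (3.0/2)*(-1.3214 - z + 1.7481)^2
FOC: (2*1 + 3.0)*z = 11 + 3.0*(-1.3214 + 1.7481)
z^{k+1} = 2.456
Step 3: u-update.
u^{k+1} = 1.7481 - 1.3214 - 2.456 = -2.0293
Step 4: Primal residual = |-1.3214 - 2.456| = 3.7774


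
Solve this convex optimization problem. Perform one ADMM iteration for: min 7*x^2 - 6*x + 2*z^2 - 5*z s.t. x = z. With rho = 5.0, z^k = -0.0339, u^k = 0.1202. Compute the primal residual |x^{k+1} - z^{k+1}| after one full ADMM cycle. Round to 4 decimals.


ADMM iteration with rho = 5.0, z^k = -0.0339, u^k = 0.1202
Step 1: x-update.
Minimize 7*x^2 - 6*x + (5.0/2)*(x + 0.0339 + 0.1202)^2
FOC: (2*7 + 5.0)*x = 6 + 5.0*(-0.0339 - 0.1202)
x^{k+1} = 0.2752
Step 2: z-update.
Minimize 2*z^2 - 5*z + (5.0/2)*(0.2752 - z + 0.1202)^2
FOC: (2*2 + 5.0)*z = 5 + 5.0*(0.2752 + 0.1202)
z^{k+1} = 0.7752
Step 3: u-update.
u^{k+1} = 0.1202 + 0.2752 - 0.7752 = -0.3798
Step 4: Primal residual = |0.2752 - 0.7752| = 0.5


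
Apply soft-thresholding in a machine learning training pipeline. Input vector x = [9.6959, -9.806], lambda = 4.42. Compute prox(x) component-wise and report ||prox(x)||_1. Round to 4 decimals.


Soft-thresholding with lambda = 4.42:
prox(9.6959) = sign(9.6959)*max(|9.6959| - 4.42, 0) = 5.2759
prox(-9.806) = sign(-9.806)*max(|-9.806| - 4.42, 0) = -5.386
prox(x) = [5.2759, -5.386]
||prox(x)||_1 = 5.2759 + 5.386 = 10.6619


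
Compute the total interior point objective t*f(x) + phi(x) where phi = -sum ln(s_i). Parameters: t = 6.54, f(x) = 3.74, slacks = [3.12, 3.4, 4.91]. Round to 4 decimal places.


Step 1: Compute log-barrier.
ln values: [1.1378, 1.2238, 1.5913]
phi = -(1.1378 + 1.2238 + 1.5913) = -3.9529
Step 2: Compute augmented objective.
t*f(x) = 6.54*3.74 = 24.4596
Total = 24.4596 - 3.9529 = 20.5067


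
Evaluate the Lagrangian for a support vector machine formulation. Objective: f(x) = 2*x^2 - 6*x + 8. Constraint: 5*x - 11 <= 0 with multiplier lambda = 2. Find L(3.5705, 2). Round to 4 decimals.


Step 1: Evaluate f(x).
f(3.5705) = 2*3.5705^2 - 6*3.5705 + 8 = 12.0739
Step 2: Evaluate g(x).
g(3.5705) = 5*3.5705 - 11 = 6.8525
Step 3: Compute Lagrangian.
L = 12.0739 + 2*6.8525 = 25.7789


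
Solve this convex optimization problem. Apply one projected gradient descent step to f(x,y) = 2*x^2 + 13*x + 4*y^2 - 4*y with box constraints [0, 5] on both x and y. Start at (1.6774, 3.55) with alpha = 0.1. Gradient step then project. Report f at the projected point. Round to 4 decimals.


Step 1: Compute gradient at (1.6774, 3.55).
grad_x = 2*2*1.6774 + 13 = 19.7096
grad_y = 2*4*3.55 - 4 = 24.4
Step 2: Gradient step.
x_raw = 1.6774 - 0.1*19.7096 = -0.2936
y_raw = 3.55 - 0.1*24.4 = 1.11
Step 3: Project onto [0, 5].
x_proj = clip(-0.2936) = 0.0
y_proj = clip(1.11) = 1.11
Step 4: Evaluate f.
f(0.0, 1.11) = 0.4884


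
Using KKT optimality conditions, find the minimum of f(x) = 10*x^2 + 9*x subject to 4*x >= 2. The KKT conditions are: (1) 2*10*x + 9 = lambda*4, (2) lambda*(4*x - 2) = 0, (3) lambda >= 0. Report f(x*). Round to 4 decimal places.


Step 1: Try lambda = 0 (constraint inactive).
x_unc = -9/(2*10) = -0.45
Check: 4*-0.45 = -1.8 < 2 -- violated!
Step 2: Constraint must be active: 4*x = 2
x* = 2/4 = 0.5
lambda = (2*10*0.5 + 9)/4 = 4.75
Step 3: Compute optimal value.
f(x*) = 10*0.5^2 + 9*0.5 = 7.0


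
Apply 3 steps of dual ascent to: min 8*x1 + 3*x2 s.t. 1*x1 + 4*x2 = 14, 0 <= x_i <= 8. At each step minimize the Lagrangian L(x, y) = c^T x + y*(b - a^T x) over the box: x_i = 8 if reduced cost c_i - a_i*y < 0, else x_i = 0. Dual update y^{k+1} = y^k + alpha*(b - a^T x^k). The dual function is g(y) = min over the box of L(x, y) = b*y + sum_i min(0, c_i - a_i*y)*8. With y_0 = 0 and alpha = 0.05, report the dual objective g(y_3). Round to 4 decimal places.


Dual ascent for LP: min 8*x1 + 3*x2, 1*x1 + 4*x2 = 14, 0 <= x_i <= 8
Step 1: y^k = 0.0, reduced costs: (8.0, 3.0)
  x^k = (0.0, 0.0), subgradient = b - a^T x = 14.0
  y^{k+1} = 0.0 + 0.05*14.0 = 0.7
Step 2: y^k = 0.7, reduced costs: (7.3, 0.2)
  x^k = (0.0, 0.0), subgradient = b - a^T x = 14.0
  y^{k+1} = 0.7 + 0.05*14.0 = 1.4
Step 3: y^k = 1.4, reduced costs: (6.6, -2.6)
  x^k = (0.0, 8.0), subgradient = b - a^T x = -18.0
  y^{k+1} = 1.4 + 0.05*-18.0 = 0.5
Dual objective at y_3 = 0.5: reduced costs (7.5, 1.0), box minimizer x = (0.0, 0.0)
g(y_3) = b*y + (c1 - a1*y)*x1 + (c2 - a2*y)*x2 = 14*0.5 + 7.5*0.0 + 1.0*0.0 = 7.0 + 0.0 + 0.0 = 7.0


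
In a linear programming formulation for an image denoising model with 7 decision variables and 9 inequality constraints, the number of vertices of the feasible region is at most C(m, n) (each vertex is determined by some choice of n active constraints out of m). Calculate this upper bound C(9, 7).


Each vertex corresponds to some choice of n active constraints out of m, so the number of vertices is at most C(m, n) = m! / (n!(m-n)!).
m = 9, n = 7
Numerator: 9 * 8 * 7 * 6 * 5 * 4 * 3
Denominator: 7! = 5040
C(9, 7) = 36


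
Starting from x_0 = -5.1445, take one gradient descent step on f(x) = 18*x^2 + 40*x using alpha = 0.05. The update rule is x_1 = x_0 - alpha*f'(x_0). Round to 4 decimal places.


We compute the gradient at x_0 and apply the update.
f'(x) = 36*x + 40
f'(-5.1445) = 36*-5.1445 + 40 = -145.202
x_1 = -5.1445 - 0.05*-145.202 = 2.1156


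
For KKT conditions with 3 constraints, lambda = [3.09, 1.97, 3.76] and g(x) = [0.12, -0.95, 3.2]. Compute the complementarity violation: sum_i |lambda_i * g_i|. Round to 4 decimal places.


KKT complementary slackness check:
lambda_1 * g_1 = 3.09 * 0.12 = 0.3708
lambda_2 * g_2 = 1.97 * -0.95 = -1.8715
lambda_3 * g_3 = 3.76 * 3.2 = 12.032
Total violation = 0.3708 + 1.8715 + 12.032 = 14.2743


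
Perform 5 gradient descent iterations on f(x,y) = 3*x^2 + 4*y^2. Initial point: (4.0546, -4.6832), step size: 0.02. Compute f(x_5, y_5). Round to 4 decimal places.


Gradient descent on f(x,y) = 3*x^2 + 4*y^2.
Starting point: (4.0546, -4.6832), alpha = 0.02
Step 1: grad_x = 2*3*4.0546 = 24.3276, grad_y = 2*4*-4.6832 = -37.4656
  x_1 = 4.0546 - 0.02*24.3276 = 3.568
  y_1 = -4.6832 - 0.02*-37.4656 = -3.9339
Step 2: grad_x = 2*3*3.568 = 21.4083, grad_y = 2*4*-3.9339 = -31.4711
  x_2 = 3.568 - 0.02*21.4083 = 3.1399
  y_2 = -3.9339 - 0.02*-31.4711 = -3.3045
Step 3: grad_x = 2*3*3.1399 = 18.8393, grad_y = 2*4*-3.3045 = -26.4357
  x_3 = 3.1399 - 0.02*18.8393 = 2.7631
  y_3 = -3.3045 - 0.02*-26.4357 = -2.7758
Step 4: grad_x = 2*3*2.7631 = 16.5786, grad_y = 2*4*-2.7758 = -22.206
  x_4 = 2.7631 - 0.02*16.5786 = 2.4315
  y_4 = -2.7758 - 0.02*-22.206 = -2.3316
Step 5: grad_x = 2*3*2.4315 = 14.5891, grad_y = 2*4*-2.3316 = -18.653
  x_5 = 2.4315 - 0.02*14.5891 = 2.1397
  y_5 = -2.3316 - 0.02*-18.653 = -1.9586
f(2.1397, -1.9586) = 3*2.1397^2 + 4*(-1.9586)^2 = 29.0795


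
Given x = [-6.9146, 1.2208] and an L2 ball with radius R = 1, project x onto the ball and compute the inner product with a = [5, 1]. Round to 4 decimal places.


Step 1: Compute ||x|| (intermediates to 6 decimals).
||x|| = sqrt((-6.9146)^2 + 1.2208^2) = 7.021542
Step 2: Project.
Since ||x|| > R, scale = R/||x|| = 1/7.021542 = 0.142419, proj(x) = scale * x
proj(x) = [-0.98477, 0.173865]
Step 3: Dot product.
a^T * proj(x) = 5*(-0.98477) + 1*0.173865 = -4.75


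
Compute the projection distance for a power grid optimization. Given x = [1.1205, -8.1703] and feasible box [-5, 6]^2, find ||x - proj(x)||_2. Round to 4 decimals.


Project each component onto [-5, 6].
clip(1.1205) = 1.1205, clip(-8.1703) = -5.0
Projection = [1.1205, -5.0]
Squared diffs: [0.0, 10.0508]
Distance = sqrt(10.0508) = 3.1703


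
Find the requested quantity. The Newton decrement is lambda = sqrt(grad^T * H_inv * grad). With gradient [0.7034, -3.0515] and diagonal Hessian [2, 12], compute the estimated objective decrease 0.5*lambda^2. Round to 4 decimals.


Step 1: H is diagonal, so H^(-1) * g = [0.3517, -0.2543].
Step 2: g^T H^(-1) g = sum_i g_i^2 / H_ii
  = (0.7034)^2/2 + (-3.0515)^2/12
  = 0.2474 + 0.776 = 1.0234
Step 3: Objective decrease = 0.5 * g^T H^(-1) g = 0.5117


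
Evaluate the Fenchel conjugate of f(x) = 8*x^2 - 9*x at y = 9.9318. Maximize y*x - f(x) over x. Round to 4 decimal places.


f*(y) = sup_x {y*x - a*x^2 - b*x} = sup_x {(y-b)*x - a*x^2}
FOC: (y - b) - 2a*x = 0 => x* = (y - b)/(2a)
x* = (9.9318 + 9)/(2*8) = 1.1832
f*(9.9318) = (y-b)^2/(4a) = (9.9318 + 9)^2/(4*8)
= 358.4131/32 = 11.2004


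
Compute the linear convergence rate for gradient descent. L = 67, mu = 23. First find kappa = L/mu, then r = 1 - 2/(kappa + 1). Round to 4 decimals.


Step 1: Compute the condition number.
kappa = L/mu = 67/23 = 2.913
Step 2: Compute the convergence rate.
r = 1 - 2/(kappa + 1) = 1 - 2*mu/(L + mu) = (L - mu)/(L + mu) = 44/90 = 0.4889


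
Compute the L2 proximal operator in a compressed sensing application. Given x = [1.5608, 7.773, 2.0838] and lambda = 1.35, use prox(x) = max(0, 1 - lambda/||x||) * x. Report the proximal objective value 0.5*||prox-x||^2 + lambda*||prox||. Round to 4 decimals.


Step 1: Compute ||x||.
||x|| = 8.1974
Step 2: Compute scaling factor.
scale = max(0, 1 - 1.35/8.1974) = 0.8353
Step 3: prox(x) = [1.3038, 6.4929, 1.7406]
||prox(x)|| = 6.8474
Step 4: Proximal objective.
0.5*||prox-x||^2 = 0.9113
lambda*||prox|| = 9.244
Total = 10.1553


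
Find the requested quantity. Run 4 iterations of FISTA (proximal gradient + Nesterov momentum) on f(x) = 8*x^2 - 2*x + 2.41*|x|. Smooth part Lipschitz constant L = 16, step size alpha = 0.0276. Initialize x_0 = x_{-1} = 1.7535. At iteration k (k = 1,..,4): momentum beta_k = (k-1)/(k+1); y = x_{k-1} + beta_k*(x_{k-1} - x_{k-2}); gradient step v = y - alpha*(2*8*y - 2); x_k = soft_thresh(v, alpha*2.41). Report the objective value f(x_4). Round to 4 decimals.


FISTA on f(x) = 8*x^2 - 2*x + 2.41*|x|
L = 16, alpha = 0.0276
Iteration 1: beta = 0.0, y = 1.7535 + 0.0*(1.7535 - 1.7535) = 1.7535
  grad(y) = 26.056, v = y - alpha*grad = 1.0344
  prox(v) = soft_thresh(1.0344, 0.0665) = 0.9678
Iteration 2: beta = 0.3333, y = 0.9678 + 0.3333*(0.9678 - 1.7535) = 0.706
  grad(y) = 9.2952, v = y - alpha*grad = 0.4494
  prox(v) = soft_thresh(0.4494, 0.0665) = 0.3829
Iteration 3: beta = 0.5, y = 0.3829 + 0.5*(0.3829 - 0.9678) = 0.0904
  grad(y) = -0.5534, v = y - alpha*grad = 0.1057
  prox(v) = soft_thresh(0.1057, 0.0665) = 0.0392
Iteration 4: beta = 0.6, y = 0.0392 + 0.6*(0.0392 - 0.3829) = -0.1671
  grad(y) = -4.673, v = y - alpha*grad = -0.0381
  prox(v) = soft_thresh(-0.0381, 0.0665) = 0.0
f(x_4) = 8*0.0^2 - 2*0.0 + 2.41*|0.0| = 0.0


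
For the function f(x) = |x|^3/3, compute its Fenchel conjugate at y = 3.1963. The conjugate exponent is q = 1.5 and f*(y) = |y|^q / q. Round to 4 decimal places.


The conjugate exponent q satisfies 1/p + 1/q = 1.
p = 3, so q = 3/(3 - 1) = 1.5
|y|^q = 3.1963^1.5 = 5.7144
f*(3.1963) = 5.7144 / 1.5 = 3.8096


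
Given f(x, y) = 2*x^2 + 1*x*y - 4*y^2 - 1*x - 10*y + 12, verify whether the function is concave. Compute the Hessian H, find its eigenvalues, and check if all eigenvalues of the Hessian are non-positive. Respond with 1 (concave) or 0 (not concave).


The Hessian of f(x,y) = 2*x^2 + 1*x*y - 4*y^2 - 1*x - 10*y + 12 is:
H = [[4, 1], [1, -8]]
Trace = 4 - 8 = -4
Determinant = 4*-8 - (1)^2 = -33
Discriminant = (-4)^2 - 4*-33 = 148.0
Eigenvalues: lambda_1 = -8.0828, lambda_2 = 4.0828
The function is not concave.

0


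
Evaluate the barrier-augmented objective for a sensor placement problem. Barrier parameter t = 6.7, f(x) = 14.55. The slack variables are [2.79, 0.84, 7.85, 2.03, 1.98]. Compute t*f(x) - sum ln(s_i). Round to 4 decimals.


Step 1: Compute log-barrier.
ln values: [1.026, -0.1744, 2.0605, 0.708, 0.6831]
phi = -(1.026 - 0.1744 + 2.0605 + 0.708 + 0.6831) = -4.3033
Step 2: Compute augmented objective.
t*f(x) = 6.7*14.55 = 97.485
Total = 97.485 - 4.3033 = 93.1817


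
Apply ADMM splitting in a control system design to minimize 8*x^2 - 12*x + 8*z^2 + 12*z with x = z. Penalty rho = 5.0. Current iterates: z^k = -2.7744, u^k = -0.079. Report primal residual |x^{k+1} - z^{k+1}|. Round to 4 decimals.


ADMM iteration with rho = 5.0, z^k = -2.7744, u^k = -0.079
Step 1: x-update.
Minimize 8*x^2 - 12*x + (5.0/2)*(x + 2.7744 - 0.079)^2
FOC: (2*8 + 5.0)*x = 12 + 5.0*(-2.7744 + 0.079)
x^{k+1} = -0.0703
Step 2: z-update.
Minimize 8*z^2 + 12*z + (5.0/2)*(-0.0703 - z - 0.079)^2
FOC: (2*8 + 5.0)*z = -12 + 5.0*(-0.0703 - 0.079)
z^{k+1} = -0.607
Step 3: u-update.
u^{k+1} = -0.079 - 0.0703 + 0.607 = 0.4577
Step 4: Primal residual = |-0.0703 + 0.607| = 0.5367


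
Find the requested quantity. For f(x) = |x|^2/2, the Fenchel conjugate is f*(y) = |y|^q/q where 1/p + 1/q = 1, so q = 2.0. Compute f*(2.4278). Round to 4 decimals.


The conjugate exponent q satisfies 1/p + 1/q = 1.
p = 2, so q = 2/(2 - 1) = 2.0
|y|^q = 2.4278^2.0 = 5.8942
f*(2.4278) = 5.8942 / 2.0 = 2.9471


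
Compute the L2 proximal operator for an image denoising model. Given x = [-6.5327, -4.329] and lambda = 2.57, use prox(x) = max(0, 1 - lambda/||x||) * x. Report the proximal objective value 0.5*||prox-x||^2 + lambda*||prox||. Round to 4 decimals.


Step 1: Compute ||x||.
||x|| = 7.8369
Step 2: Compute scaling factor.
scale = max(0, 1 - 2.57/7.8369) = 0.6721
Step 3: prox(x) = [-4.3904, -2.9094]
||prox(x)|| = 5.2669
Step 4: Proximal objective.
0.5*||prox-x||^2 = 3.3025
lambda*||prox|| = 13.5359
Total = 16.8383


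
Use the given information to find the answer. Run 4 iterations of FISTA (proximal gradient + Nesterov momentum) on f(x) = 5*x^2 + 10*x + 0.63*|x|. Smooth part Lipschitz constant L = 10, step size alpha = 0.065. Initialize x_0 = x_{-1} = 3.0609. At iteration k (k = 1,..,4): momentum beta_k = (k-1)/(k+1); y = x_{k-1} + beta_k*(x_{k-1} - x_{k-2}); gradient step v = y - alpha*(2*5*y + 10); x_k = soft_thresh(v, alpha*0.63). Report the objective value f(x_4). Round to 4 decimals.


FISTA on f(x) = 5*x^2 + 10*x + 0.63*|x|
L = 10, alpha = 0.065
Iteration 1: beta = 0.0, y = 3.0609 + 0.0*(3.0609 - 3.0609) = 3.0609
  grad(y) = 40.609, v = y - alpha*grad = 0.4213
  prox(v) = soft_thresh(0.4213, 0.041) = 0.3804
Iteration 2: beta = 0.3333, y = 0.3804 + 0.3333*(0.3804 - 3.0609) = -0.5131
  grad(y) = 4.8685, v = y - alpha*grad = -0.8296
  prox(v) = soft_thresh(-0.8296, 0.041) = -0.7887
Iteration 3: beta = 0.5, y = -0.7887 + 0.5*(-0.7887 - 0.3804) = -1.3732
  grad(y) = -3.7316, v = y - alpha*grad = -1.1306
  prox(v) = soft_thresh(-1.1306, 0.041) = -1.0897
Iteration 4: beta = 0.6, y = -1.0897 + 0.6*(-1.0897 + 0.7887) = -1.2703
  grad(y) = -2.7026, v = y - alpha*grad = -1.0946
  prox(v) = soft_thresh(-1.0946, 0.041) = -1.0536
f(x_4) = 5*(-1.0536)^2 + 10*(-1.0536) + 0.63*|-1.0536| = -4.3218


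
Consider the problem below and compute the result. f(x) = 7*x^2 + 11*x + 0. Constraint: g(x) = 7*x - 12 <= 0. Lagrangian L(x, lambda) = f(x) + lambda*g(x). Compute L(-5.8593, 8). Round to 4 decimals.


Step 1: Evaluate f(x).
f(-5.8593) = 7*(-5.8593)^2 + 11*(-5.8593) + 0 = 175.8675
Step 2: Evaluate g(x).
g(-5.8593) = 7*-5.8593 - 12 = -53.0151
Step 3: Compute Lagrangian.
L = 175.8675 + 8*-53.0151 = -248.2533


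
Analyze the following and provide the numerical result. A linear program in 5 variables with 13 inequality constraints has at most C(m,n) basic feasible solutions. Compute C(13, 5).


Each vertex corresponds to some choice of n active constraints out of m, so the number of vertices is at most C(m, n) = m! / (n!(m-n)!).
m = 13, n = 5
Numerator: 13 * 12 * 11 * 10 * 9
Denominator: 5! = 120
C(13, 5) = 1287


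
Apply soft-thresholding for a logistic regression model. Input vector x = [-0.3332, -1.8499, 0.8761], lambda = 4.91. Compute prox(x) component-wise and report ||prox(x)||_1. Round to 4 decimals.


Soft-thresholding with lambda = 4.91:
prox(-0.3332) = sign(-0.3332)*max(|-0.3332| - 4.91, 0) = 0.0
prox(-1.8499) = sign(-1.8499)*max(|-1.8499| - 4.91, 0) = 0.0
prox(0.8761) = sign(0.8761)*max(|0.8761| - 4.91, 0) = 0.0
prox(x) = [0.0, 0.0, 0.0]
||prox(x)||_1 = 0.0 + 0.0 + 0.0 = 0.0


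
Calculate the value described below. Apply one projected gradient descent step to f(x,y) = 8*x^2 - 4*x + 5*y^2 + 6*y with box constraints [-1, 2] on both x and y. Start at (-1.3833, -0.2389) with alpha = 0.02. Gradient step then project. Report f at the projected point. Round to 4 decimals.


Step 1: Compute gradient at (-1.3833, -0.2389).
grad_x = 2*8*-1.3833 - 4 = -26.1328
grad_y = 2*5*-0.2389 + 6 = 3.611
Step 2: Gradient step.
x_raw = -1.3833 - 0.02*-26.1328 = -0.8606
y_raw = -0.2389 - 0.02*3.611 = -0.3111
Step 3: Project onto [-1, 2].
x_proj = clip(-0.8606) = -0.8606
y_proj = clip(-0.3111) = -0.3111
Step 4: Evaluate f.
f(-0.8606, -0.3111) = 7.9855


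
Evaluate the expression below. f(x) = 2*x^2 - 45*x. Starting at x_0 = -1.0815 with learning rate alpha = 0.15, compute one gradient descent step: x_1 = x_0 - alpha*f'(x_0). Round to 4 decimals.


We compute the gradient at x_0 and apply the update.
f'(x) = 4*x - 45
f'(-1.0815) = 4*-1.0815 - 45 = -49.326
x_1 = -1.0815 - 0.15*-49.326 = 6.3174


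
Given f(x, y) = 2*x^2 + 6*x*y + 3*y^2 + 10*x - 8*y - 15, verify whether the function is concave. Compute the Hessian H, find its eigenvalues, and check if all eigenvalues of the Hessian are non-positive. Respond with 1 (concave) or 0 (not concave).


The Hessian of f(x,y) = 2*x^2 + 6*x*y + 3*y^2 + 10*x - 8*y - 15 is:
H = [[4, 6], [6, 6]]
Trace = 4 + 6 = 10
Determinant = 4*6 - (6)^2 = -12
Discriminant = (10)^2 - 4*-12 = 148.0
Eigenvalues: lambda_1 = -1.0828, lambda_2 = 11.0828
The function is not concave.

0


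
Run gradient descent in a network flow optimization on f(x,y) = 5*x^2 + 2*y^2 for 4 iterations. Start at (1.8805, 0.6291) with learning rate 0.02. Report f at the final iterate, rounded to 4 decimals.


Gradient descent on f(x,y) = 5*x^2 + 2*y^2.
Starting point: (1.8805, 0.6291), alpha = 0.02
Step 1: grad_x = 2*5*1.8805 = 18.805, grad_y = 2*2*0.6291 = 2.5164
  x_1 = 1.8805 - 0.02*18.805 = 1.5044
  y_1 = 0.6291 - 0.02*2.5164 = 0.5788
Step 2: grad_x = 2*5*1.5044 = 15.044, grad_y = 2*2*0.5788 = 2.3151
  x_2 = 1.5044 - 0.02*15.044 = 1.2035
  y_2 = 0.5788 - 0.02*2.3151 = 0.5325
Step 3: grad_x = 2*5*1.2035 = 12.0352, grad_y = 2*2*0.5325 = 2.1299
  x_3 = 1.2035 - 0.02*12.0352 = 0.9628
  y_3 = 0.5325 - 0.02*2.1299 = 0.4899
Step 4: grad_x = 2*5*0.9628 = 9.6282, grad_y = 2*2*0.4899 = 1.9595
  x_4 = 0.9628 - 0.02*9.6282 = 0.7703
  y_4 = 0.4899 - 0.02*1.9595 = 0.4507
f(0.7703, 0.4507) = 5*0.7703^2 + 2*0.4507^2 = 3.3727


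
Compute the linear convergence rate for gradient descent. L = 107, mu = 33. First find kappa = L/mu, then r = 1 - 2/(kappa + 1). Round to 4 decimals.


Step 1: Compute the condition number.
kappa = L/mu = 107/33 = 3.2424
Step 2: Compute the convergence rate.
r = 1 - 2/(kappa + 1) = 1 - 2*mu/(L + mu) = (L - mu)/(L + mu) = 74/140 = 0.5286


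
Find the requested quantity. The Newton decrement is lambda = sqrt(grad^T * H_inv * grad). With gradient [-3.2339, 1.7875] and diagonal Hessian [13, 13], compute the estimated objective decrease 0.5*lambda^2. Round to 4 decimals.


Step 1: H is diagonal, so H^(-1) * g = [-0.2488, 0.1375].
Step 2: g^T H^(-1) g = sum_i g_i^2 / H_ii
  = (-3.2339)^2/13 + (1.7875)^2/13
  = 0.8045 + 0.2458 = 1.0503
Step 3: Objective decrease = 0.5 * g^T H^(-1) g = 0.5251


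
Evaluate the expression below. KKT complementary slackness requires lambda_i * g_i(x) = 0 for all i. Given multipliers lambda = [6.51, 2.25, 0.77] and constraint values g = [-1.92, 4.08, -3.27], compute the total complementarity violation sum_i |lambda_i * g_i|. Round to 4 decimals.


KKT complementary slackness check:
lambda_1 * g_1 = 6.51 * -1.92 = -12.4992
lambda_2 * g_2 = 2.25 * 4.08 = 9.18
lambda_3 * g_3 = 0.77 * -3.27 = -2.5179
Total violation = 12.4992 + 9.18 + 2.5179 = 24.1971
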